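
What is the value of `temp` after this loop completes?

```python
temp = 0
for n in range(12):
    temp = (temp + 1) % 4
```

Increment mod 4, 12 times = 0
`temp` takes the values: 0 → 1 → 2 → 3 → 0 → 1 → 2 → 3 → 0 → 1 → 2 → 3 → 0

Answer: 0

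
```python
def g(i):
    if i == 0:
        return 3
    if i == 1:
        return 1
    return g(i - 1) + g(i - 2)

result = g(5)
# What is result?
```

Build up from base cases: g(0)=3, g(1)=1, g(2)=4, g(3)=5, g(4)=9, g(5)=14

Answer: 14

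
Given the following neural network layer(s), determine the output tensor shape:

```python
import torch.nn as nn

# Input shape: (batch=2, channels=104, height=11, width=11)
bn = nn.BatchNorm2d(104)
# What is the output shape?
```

Input: (2, 104, 11, 11) -> Output: (2, 104, 11, 11)

Answer: (2, 104, 11, 11)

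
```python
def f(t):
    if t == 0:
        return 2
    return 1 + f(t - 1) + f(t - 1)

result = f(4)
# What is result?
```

f(t) = 1 + 2·f(t-1), f(0)=2. Closed form: (2+1)·2^4 - 1 = 47.

Answer: 47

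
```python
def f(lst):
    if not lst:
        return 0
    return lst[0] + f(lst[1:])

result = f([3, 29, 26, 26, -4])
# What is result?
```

3 + 29 + 26 + 26 + (-4) + 0 = 80

Answer: 80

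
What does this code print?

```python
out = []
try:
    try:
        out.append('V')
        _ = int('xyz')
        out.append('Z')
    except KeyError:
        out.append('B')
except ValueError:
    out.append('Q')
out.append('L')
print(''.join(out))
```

Execution trace: 'V' (try body) → 'Q' (outer except ValueError) → 'L' (after the try/except). Output: VQL

Answer: VQL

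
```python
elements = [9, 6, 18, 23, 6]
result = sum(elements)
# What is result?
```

Trace:
`elements = [9, 6, 18, 23, 6]` → elements = [9, 6, 18, 23, 6]
`result = sum(elements)` → result = 62
So result = 62

Answer: 62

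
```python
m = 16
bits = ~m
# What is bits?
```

Trace:
`m = 16` → m = 16
`bits = ~m` → bits = -17
So bits = -17

Answer: -17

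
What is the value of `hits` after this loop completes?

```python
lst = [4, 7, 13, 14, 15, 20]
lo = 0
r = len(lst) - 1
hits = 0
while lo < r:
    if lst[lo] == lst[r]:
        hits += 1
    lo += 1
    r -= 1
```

Count matching pairs from ends
`hits` takes the values: 0

Answer: 0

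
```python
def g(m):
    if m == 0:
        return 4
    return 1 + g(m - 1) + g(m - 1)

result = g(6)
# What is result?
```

g(m) = 1 + 2·g(m-1), g(0)=4. Closed form: (4+1)·2^6 - 1 = 319.

Answer: 319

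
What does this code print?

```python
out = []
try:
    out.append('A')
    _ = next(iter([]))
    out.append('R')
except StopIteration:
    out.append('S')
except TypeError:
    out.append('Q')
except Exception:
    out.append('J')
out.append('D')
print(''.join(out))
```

Execution trace: 'A' (try body) → 'S' (except StopIteration) → 'D' (after the try/except). Output: ASD

Answer: ASD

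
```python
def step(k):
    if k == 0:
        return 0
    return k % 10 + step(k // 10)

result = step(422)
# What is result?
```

Sum of digits of 422: 2 + 2 + 4 = 8

Answer: 8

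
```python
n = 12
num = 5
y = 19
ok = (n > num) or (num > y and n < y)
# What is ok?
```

Trace:
`n = 12` → n = 12
`num = 5` → num = 5
`y = 19` → y = 19
`ok = (n > num) or (num > y and n < y)` → ok = True
So ok = True

Answer: True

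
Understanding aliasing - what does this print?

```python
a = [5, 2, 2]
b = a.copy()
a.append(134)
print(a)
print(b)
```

Key concept: list.copy() creates independent copy.
Step by step:
`a = [5, 2, 2]` → a = [5, 2, 2]
`b = a.copy()` → b = [5, 2, 2]
`a.append(134)` → a = [5, 2, 2, 134]
`print(a)` → prints [5, 2, 2, 134]
`print(b)` → prints [5, 2, 2]

Answer:
[5, 2, 2, 134]
[5, 2, 2]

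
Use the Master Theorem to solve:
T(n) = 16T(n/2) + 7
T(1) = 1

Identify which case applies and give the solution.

a=16, b=2, f(n)=7. log_2(16) = 4. Since c=0 < 4, Case 1 applies: T(n) = Θ(n^log_b(a)) = O(n^4).

Answer: O(n^4) - Case 1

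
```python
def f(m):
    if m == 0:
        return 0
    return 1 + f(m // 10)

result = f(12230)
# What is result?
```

Count of digits of 12230: 5

Answer: 5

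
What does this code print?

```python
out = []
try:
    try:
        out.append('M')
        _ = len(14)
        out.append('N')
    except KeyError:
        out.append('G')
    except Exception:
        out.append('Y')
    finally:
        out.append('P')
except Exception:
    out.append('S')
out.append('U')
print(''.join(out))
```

Execution trace: 'M' (inner try body) → 'Y' (inner except Exception) → 'P' (inner finally) → 'U' (after the try/except). Output: MYPU

Answer: MYPU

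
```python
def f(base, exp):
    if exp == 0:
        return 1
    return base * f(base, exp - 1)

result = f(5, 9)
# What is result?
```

f(5, 9) = 5 * 5 * 5 * 5 * 5 * 5 * 5 * 5 * 5 = 1953125

Answer: 1953125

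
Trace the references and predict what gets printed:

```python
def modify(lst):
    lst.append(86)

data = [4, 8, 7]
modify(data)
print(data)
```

Key concept: function modifies passed list.
Step by step:
`data = [4, 8, 7]` → data = [4, 8, 7]
`modify(data)` → data = [4, 8, 7, 86]
`print(data)` → prints [4, 8, 7, 86]

Answer: [4, 8, 7, 86]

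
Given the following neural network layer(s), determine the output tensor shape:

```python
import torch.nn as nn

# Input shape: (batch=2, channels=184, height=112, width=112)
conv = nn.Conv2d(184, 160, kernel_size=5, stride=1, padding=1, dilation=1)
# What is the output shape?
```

Input: (2, 184, 112, 112) -> Output: (2, 160, 110, 110)

Answer: (2, 160, 110, 110)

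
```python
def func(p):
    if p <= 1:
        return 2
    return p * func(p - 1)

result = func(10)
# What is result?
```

func(10) = 10 * 9 * 8 * 7 * 6 * 5 * 4 * 3 * 2 * 2 = 7257600

Answer: 7257600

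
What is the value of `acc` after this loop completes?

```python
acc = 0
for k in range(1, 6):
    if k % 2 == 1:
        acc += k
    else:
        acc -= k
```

Add odd, subtract even
`acc` takes the values: 0 → 1 → -1 → 2 → -2 → 3

Answer: 3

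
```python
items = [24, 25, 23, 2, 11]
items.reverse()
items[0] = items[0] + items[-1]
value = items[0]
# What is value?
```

Trace:
`items = [24, 25, 23, 2, 11]` → items = [24, 25, 23, 2, 11]
`items.reverse()` → items = [11, 2, 23, 25, 24]
`items[0] = items[0] + items[-1]` → items = [35, 2, 23, 25, 24]
`value = items[0]` → value = 35
So value = 35

Answer: 35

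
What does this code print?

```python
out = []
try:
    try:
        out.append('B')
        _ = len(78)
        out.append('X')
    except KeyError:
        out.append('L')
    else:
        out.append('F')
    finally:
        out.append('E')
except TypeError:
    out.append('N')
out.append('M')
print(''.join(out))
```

Execution trace: 'B' (try body) → 'E' (finally) → 'N' (outer except TypeError) → 'M' (after the try/except). Output: BENM

Answer: BENM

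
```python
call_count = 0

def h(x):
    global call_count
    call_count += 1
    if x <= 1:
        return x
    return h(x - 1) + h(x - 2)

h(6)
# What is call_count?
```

Calls(x) = 1 + Calls(x-1) + Calls(x-2); Calls(0)=Calls(1)=1. For x=6 this gives 25.

Answer: 25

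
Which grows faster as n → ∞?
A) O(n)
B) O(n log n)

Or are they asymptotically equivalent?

O(n) vs O(n log n): Higher order terms dominate.

Answer: B) O(n log n) grows faster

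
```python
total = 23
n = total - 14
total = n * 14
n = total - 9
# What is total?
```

Trace:
`total = 23` → total = 23
`n = total - 14` → n = 9
`total = n * 14` → total = 126
`n = total - 9` → n = 117
So total = 126

Answer: 126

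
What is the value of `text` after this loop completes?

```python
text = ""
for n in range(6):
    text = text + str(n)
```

Concatenate digits 0 to 5
`text` takes the values: "" → "0" → "01" → "012" → "0123" → "01234" → "012345"

Answer: "012345"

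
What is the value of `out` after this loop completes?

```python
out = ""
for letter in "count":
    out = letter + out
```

Reverse 'count'
`out` takes the values: "" → "c" → "oc" → "uoc" → "nuoc" → "tnuoc"

Answer: "tnuoc"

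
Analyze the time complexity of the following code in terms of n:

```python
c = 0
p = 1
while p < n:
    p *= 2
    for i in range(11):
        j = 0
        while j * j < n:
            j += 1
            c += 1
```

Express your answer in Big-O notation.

Each loop level contributes: log n × 1 × √n. Multiplying the contributions gives O(√n log n).

Answer: O(√n log n)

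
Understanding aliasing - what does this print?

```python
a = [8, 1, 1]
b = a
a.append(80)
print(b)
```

Key concept: basic list aliasing.
Step by step:
`a = [8, 1, 1]` → a = [8, 1, 1]
`b = a` → b = [8, 1, 1] (same object as a)
`a.append(80)` → a = [8, 1, 1, 80] (same object as b); b = [8, 1, 1, 80] (same object as a)
`print(b)` → prints [8, 1, 1, 80]

Answer: [8, 1, 1, 80]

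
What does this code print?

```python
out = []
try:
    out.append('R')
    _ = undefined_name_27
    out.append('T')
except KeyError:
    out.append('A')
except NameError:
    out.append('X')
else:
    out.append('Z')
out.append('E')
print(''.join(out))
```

Execution trace: 'R' (try body) → 'X' (except NameError) → 'E' (after the try/except). Output: RXE

Answer: RXE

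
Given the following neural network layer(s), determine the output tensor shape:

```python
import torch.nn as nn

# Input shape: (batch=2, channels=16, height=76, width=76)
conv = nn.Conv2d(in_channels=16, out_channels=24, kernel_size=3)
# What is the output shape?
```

Input: (2, 16, 76, 76) -> Output: (2, 24, 74, 74)

Answer: (2, 24, 74, 74)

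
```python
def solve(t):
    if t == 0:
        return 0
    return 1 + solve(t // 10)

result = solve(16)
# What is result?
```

Count of digits of 16: 2

Answer: 2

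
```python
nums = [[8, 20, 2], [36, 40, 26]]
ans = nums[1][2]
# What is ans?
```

Trace:
`nums = [[8, 20, 2], [36, 40, 26]]` → nums = [[8, 20, 2], [36, 40, 26]]
`ans = nums[1][2]` → ans = 26
So ans = 26

Answer: 26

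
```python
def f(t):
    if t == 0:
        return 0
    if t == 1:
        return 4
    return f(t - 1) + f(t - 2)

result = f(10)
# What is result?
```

Build up from base cases: f(0)=0, f(1)=4, f(2)=4, f(3)=8, f(4)=12, f(5)=20, f(6)=32, ..., f(10)=220

Answer: 220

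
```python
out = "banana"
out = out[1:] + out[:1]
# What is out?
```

Trace:
`out = "banana"` → out = 'banana'
`out = out[1:] + out[:1]` → out = 'ananab'
So out = 'ananab'

Answer: 'ananab'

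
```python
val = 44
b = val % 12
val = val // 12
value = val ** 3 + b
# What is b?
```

Trace:
`val = 44` → val = 44
`b = val % 12` → b = 8
`val = val // 12` → val = 3
`value = val ** 3 + b` → value = 35
So b = 8

Answer: 8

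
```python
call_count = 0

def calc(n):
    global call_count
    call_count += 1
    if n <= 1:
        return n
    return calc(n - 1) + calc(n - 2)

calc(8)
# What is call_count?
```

Calls(n) = 1 + Calls(n-1) + Calls(n-2); Calls(0)=Calls(1)=1. For n=8 this gives 67.

Answer: 67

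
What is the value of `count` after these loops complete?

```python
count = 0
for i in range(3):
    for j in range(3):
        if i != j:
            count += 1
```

3² - 3 (exclude diagonal)
`count` takes the values: 0 → 1 → 2 → 3 → 4 → 5 → 6

Answer: 6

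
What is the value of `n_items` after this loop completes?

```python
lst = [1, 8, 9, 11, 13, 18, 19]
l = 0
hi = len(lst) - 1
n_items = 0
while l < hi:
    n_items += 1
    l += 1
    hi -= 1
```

Iterations until pointers meet (list length 7)
`n_items` takes the values: 0 → 1 → 2 → 3

Answer: 3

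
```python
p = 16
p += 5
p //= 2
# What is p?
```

Trace:
`p = 16` → p = 16
`p += 5` → p = 21
`p //= 2` → p = 10
So p = 10

Answer: 10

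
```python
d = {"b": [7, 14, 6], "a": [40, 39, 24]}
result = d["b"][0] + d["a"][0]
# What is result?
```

Trace:
`d = {"b": [7, 14, 6], "a": [40, 39, 24]}` → d = {'b': [7, 14, 6], 'a': [40, 39, 24]}
`result = d["b"][0] + d["a"][0]` → result = 47
So result = 47

Answer: 47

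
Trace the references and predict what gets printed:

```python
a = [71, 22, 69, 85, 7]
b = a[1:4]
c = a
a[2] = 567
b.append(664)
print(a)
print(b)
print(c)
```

Key concept: slice vs alias.
Step by step:
`a = [71, 22, 69, 85, 7]` → a = [71, 22, 69, 85, 7]
`b = a[1:4]` → b = [22, 69, 85]
`c = a` → c = [71, 22, 69, 85, 7] (same object as a)
`a[2] = 567` → a = [71, 22, 567, 85, 7] (same object as c); c = [71, 22, 567, 85, 7] (same object as a)
`b.append(664)` → b = [22, 69, 85, 664]
`print(a)` → prints [71, 22, 567, 85, 7]
`print(b)` → prints [22, 69, 85, 664]
`print(c)` → prints [71, 22, 567, 85, 7]

Answer:
[71, 22, 567, 85, 7]
[22, 69, 85, 664]
[71, 22, 567, 85, 7]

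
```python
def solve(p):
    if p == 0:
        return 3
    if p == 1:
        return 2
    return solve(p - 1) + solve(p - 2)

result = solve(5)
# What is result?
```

Build up from base cases: solve(0)=3, solve(1)=2, solve(2)=5, solve(3)=7, solve(4)=12, solve(5)=19

Answer: 19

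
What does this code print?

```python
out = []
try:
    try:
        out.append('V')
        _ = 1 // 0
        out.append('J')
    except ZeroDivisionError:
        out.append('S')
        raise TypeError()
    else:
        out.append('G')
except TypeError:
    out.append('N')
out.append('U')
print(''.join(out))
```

Execution trace: 'V' (inner try body) → 'S' (inner except ZeroDivisionError) → 'N' (outer except TypeError) → 'U' (after the try/except). Output: VSNU

Answer: VSNU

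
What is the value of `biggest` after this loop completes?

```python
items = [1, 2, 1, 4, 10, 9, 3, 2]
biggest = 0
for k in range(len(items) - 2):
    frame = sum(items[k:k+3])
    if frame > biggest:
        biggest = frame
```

Max sum of 3-element window in [1, 2, 1, 4, 10, 9, 3, 2]
`biggest` takes the values: 0 → 4 → 7 → 15 → 23

Answer: 23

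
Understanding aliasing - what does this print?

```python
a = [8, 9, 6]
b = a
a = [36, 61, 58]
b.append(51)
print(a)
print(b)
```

Key concept: rebinding vs mutation: a is rebound to a new list, b still points at the original.
Step by step:
`a = [8, 9, 6]` → a = [8, 9, 6]
`b = a` → b = [8, 9, 6] (same object as a)
`a = [36, 61, 58]` → a = [36, 61, 58]
`b.append(51)` → b = [8, 9, 6, 51]
`print(a)` → prints [36, 61, 58]
`print(b)` → prints [8, 9, 6, 51]

Answer:
[36, 61, 58]
[8, 9, 6, 51]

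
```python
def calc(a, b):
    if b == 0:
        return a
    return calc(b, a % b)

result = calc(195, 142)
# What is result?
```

calc(195, 142) -> calc(142, 53) -> calc(53, 36) -> calc(36, 17) -> calc(17, 2) -> calc(2, 1) -> calc(1, 0) -> 1

Answer: 1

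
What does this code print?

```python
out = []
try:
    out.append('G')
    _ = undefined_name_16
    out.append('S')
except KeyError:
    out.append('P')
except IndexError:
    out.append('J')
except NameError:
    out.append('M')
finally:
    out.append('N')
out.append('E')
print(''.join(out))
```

Execution trace: 'G' (try body) → 'M' (except NameError) → 'N' (finally) → 'E' (after the try/except). Output: GMNE

Answer: GMNE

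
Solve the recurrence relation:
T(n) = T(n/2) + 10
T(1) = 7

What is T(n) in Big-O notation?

Each step divides n by 2 and adds 10. After log_2(n) steps we reach T(1)=7. So T(n) = 10·log_2(n) + 7 = O(log n).

Answer: O(log n)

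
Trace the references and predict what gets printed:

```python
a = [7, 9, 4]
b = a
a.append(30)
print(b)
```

Key concept: basic list aliasing.
Step by step:
`a = [7, 9, 4]` → a = [7, 9, 4]
`b = a` → b = [7, 9, 4] (same object as a)
`a.append(30)` → a = [7, 9, 4, 30] (same object as b); b = [7, 9, 4, 30] (same object as a)
`print(b)` → prints [7, 9, 4, 30]

Answer: [7, 9, 4, 30]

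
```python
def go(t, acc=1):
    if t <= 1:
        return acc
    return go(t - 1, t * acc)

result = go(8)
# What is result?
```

Accumulator trace (n, acc): (8, 1) -> (7, 8) -> (6, 56) -> (5, 336) -> (4, 1680) -> (3, 6720) -> (2, 20160) -> (1, 40320) -> return 40320

Answer: 40320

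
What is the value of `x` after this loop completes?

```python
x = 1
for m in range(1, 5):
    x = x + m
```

Start at 1, add 1 through 4
`x` takes the values: 1 → 2 → 4 → 7 → 11

Answer: 11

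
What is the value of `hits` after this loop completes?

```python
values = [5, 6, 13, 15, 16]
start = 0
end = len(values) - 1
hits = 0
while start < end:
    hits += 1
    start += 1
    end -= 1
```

Iterations until pointers meet (list length 5)
`hits` takes the values: 0 → 1 → 2

Answer: 2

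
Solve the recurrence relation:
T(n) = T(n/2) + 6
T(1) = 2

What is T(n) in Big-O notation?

Each step divides n by 2 and adds 6. After log_2(n) steps we reach T(1)=2. So T(n) = 6·log_2(n) + 2 = O(log n).

Answer: O(log n)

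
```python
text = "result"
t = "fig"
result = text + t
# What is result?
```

Trace:
`text = "result"` → text = 'result'
`t = "fig"` → t = 'fig'
`result = text + t` → result = 'resultfig'
So result = 'resultfig'

Answer: 'resultfig'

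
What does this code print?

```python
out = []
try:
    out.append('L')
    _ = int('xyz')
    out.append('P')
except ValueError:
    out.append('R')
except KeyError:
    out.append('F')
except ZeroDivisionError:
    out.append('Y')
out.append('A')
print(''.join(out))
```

Execution trace: 'L' (try body) → 'R' (except ValueError) → 'A' (after the try/except). Output: LRA

Answer: LRA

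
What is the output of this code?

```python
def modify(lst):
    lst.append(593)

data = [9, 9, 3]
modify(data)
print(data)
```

Key concept: function modifies passed list.
Step by step:
`data = [9, 9, 3]` → data = [9, 9, 3]
`modify(data)` → data = [9, 9, 3, 593]
`print(data)` → prints [9, 9, 3, 593]

Answer: [9, 9, 3, 593]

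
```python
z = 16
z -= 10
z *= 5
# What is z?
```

Trace:
`z = 16` → z = 16
`z -= 10` → z = 6
`z *= 5` → z = 30
So z = 30

Answer: 30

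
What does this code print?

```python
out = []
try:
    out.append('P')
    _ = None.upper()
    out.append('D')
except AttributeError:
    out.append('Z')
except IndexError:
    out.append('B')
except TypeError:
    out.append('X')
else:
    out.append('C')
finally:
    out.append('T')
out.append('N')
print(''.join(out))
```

Execution trace: 'P' (try body) → 'Z' (except AttributeError) → 'T' (finally) → 'N' (after the try/except). Output: PZTN

Answer: PZTN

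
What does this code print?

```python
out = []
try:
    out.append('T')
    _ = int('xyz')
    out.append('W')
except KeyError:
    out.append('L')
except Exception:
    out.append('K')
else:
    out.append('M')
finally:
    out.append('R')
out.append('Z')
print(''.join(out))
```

Execution trace: 'T' (try body) → 'K' (except Exception) → 'R' (finally) → 'Z' (after the try/except). Output: TKRZ

Answer: TKRZ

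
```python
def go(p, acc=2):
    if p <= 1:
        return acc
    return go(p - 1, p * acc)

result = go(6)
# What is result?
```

Accumulator trace (n, acc): (6, 2) -> (5, 12) -> (4, 60) -> (3, 240) -> (2, 720) -> (1, 1440) -> return 1440

Answer: 1440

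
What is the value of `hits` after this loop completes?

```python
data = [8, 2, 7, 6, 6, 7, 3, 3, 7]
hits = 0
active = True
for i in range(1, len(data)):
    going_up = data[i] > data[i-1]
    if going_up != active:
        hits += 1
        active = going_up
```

Count direction changes in [8, 2, 7, 6, 6, 7, 3, 3, 7]
`hits` takes the values: 0 → 1 → 2 → 3 → 4 → 5 → 6

Answer: 6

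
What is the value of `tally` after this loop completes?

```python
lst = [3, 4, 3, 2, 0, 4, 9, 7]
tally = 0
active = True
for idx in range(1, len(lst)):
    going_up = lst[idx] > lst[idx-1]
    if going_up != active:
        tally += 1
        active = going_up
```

Count direction changes in [3, 4, 3, 2, 0, 4, 9, 7]
`tally` takes the values: 0 → 1 → 2 → 3

Answer: 3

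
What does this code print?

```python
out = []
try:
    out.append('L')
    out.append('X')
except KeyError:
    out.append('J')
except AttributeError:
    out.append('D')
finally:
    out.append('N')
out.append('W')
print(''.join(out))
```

Execution trace: 'L' (try body) → 'X' (try body, no exception) → 'N' (finally) → 'W' (after the try/except). Output: LXNW

Answer: LXNW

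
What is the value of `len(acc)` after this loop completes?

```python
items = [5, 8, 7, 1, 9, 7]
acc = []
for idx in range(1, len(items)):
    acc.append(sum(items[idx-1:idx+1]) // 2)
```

Number of 2-element averages
`acc` takes the values: [] → [6] → [6, 7] → [6, 7, 4] → [6, 7, 4, 5] → [6, 7, 4, 5, 8]
So `len(acc)` = 5

Answer: 5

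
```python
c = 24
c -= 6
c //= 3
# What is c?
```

Trace:
`c = 24` → c = 24
`c -= 6` → c = 18
`c //= 3` → c = 6
So c = 6

Answer: 6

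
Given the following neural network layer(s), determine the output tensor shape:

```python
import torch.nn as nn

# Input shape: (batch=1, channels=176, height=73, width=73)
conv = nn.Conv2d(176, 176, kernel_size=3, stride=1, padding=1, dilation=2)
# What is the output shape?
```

Input: (1, 176, 73, 73) -> Output: (1, 176, 71, 71)

Answer: (1, 176, 71, 71)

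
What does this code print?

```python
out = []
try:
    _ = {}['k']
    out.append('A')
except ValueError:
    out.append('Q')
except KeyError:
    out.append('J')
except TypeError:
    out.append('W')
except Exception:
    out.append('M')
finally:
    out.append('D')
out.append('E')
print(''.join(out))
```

Execution trace: 'J' (except KeyError) → 'D' (finally) → 'E' (after the try/except). Output: JDE

Answer: JDE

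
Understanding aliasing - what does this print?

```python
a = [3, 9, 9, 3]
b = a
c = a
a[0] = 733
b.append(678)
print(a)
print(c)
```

Key concept: multiple aliases.
Step by step:
`a = [3, 9, 9, 3]` → a = [3, 9, 9, 3]
`b = a` → b = [3, 9, 9, 3] (same object as a)
`c = a` → c = [3, 9, 9, 3] (same object as a, b)
`a[0] = 733` → a = [733, 9, 9, 3] (same object as b, c); b = [733, 9, 9, 3] (same object as a, c); c = [733, 9, 9, 3] (same object as a, b)
`b.append(678)` → a = [733, 9, 9, 3, 678] (same object as b, c); b = [733, 9, 9, 3, 678] (same object as a, c); c = [733, 9, 9, 3, 678] (same object as a, b)
`print(a)` → prints [733, 9, 9, 3, 678]
`print(c)` → prints [733, 9, 9, 3, 678]

Answer:
[733, 9, 9, 3, 678]
[733, 9, 9, 3, 678]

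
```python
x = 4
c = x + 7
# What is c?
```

Trace:
`x = 4` → x = 4
`c = x + 7` → c = 11
So c = 11

Answer: 11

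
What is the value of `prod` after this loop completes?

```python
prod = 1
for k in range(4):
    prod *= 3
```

3^4 = 81
`prod` takes the values: 1 → 3 → 9 → 27 → 81

Answer: 81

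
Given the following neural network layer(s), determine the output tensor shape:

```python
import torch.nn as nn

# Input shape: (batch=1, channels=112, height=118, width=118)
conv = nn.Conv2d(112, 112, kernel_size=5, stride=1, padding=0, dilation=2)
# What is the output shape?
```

Input: (1, 112, 118, 118) -> Output: (1, 112, 110, 110)

Answer: (1, 112, 110, 110)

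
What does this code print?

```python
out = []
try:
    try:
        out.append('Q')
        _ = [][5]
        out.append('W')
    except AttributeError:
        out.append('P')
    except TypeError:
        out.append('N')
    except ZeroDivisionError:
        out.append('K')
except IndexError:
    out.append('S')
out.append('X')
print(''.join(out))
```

Execution trace: 'Q' (try body) → 'S' (outer except IndexError) → 'X' (after the try/except). Output: QSX

Answer: QSX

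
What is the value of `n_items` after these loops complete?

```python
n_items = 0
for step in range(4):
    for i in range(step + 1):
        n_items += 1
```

Triangle: 1 + 2 + ... + 4
`n_items` takes the values: 0 → 1 → 2 → 3 → 4 → 5 → 6 → 7 → 8 → 9 → 10

Answer: 10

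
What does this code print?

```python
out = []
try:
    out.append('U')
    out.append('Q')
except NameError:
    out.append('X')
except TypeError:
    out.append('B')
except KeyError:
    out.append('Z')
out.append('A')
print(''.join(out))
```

Execution trace: 'U' (try body) → 'Q' (try body, no exception) → 'A' (after the try/except). Output: UQA

Answer: UQA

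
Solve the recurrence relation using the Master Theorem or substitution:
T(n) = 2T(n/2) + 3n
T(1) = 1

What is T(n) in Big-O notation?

By Master Theorem: a=2, b=2, f(n)=3n. Since log_2(2) = 1 and f(n) = Θ(n^1), Case 2 applies. T(n) = O(n log n).

Answer: O(n log n)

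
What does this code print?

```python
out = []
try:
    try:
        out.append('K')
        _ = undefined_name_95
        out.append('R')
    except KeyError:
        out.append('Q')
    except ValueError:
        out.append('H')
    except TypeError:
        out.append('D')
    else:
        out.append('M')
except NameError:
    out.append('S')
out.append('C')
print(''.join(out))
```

Execution trace: 'K' (inner try body) → 'S' (outer except NameError) → 'C' (after the try/except). Output: KSC

Answer: KSC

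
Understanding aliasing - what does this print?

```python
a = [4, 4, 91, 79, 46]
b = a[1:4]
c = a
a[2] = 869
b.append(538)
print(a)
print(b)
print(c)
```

Key concept: slice vs alias.
Step by step:
`a = [4, 4, 91, 79, 46]` → a = [4, 4, 91, 79, 46]
`b = a[1:4]` → b = [4, 91, 79]
`c = a` → c = [4, 4, 91, 79, 46] (same object as a)
`a[2] = 869` → a = [4, 4, 869, 79, 46] (same object as c); c = [4, 4, 869, 79, 46] (same object as a)
`b.append(538)` → b = [4, 91, 79, 538]
`print(a)` → prints [4, 4, 869, 79, 46]
`print(b)` → prints [4, 91, 79, 538]
`print(c)` → prints [4, 4, 869, 79, 46]

Answer:
[4, 4, 869, 79, 46]
[4, 91, 79, 538]
[4, 4, 869, 79, 46]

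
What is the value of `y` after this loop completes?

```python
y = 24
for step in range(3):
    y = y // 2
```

Halve 3 times: 24 // 2^3 = 3
`y` takes the values: 24 → 12 → 6 → 3

Answer: 3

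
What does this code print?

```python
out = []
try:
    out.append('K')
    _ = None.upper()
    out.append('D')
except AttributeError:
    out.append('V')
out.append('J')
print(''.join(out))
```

Execution trace: 'K' (try body) → 'V' (except AttributeError) → 'J' (after the try/except). Output: KVJ

Answer: KVJ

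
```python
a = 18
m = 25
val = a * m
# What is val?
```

Trace:
`a = 18` → a = 18
`m = 25` → m = 25
`val = a * m` → val = 450
So val = 450

Answer: 450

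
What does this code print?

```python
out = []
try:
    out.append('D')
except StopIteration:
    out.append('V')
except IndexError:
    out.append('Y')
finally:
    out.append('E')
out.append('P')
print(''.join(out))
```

Execution trace: 'D' (try body, no exception) → 'E' (finally) → 'P' (after the try/except). Output: DEP

Answer: DEP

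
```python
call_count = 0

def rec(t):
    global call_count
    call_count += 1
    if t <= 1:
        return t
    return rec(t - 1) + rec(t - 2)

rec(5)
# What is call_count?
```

Calls(t) = 1 + Calls(t-1) + Calls(t-2); Calls(0)=Calls(1)=1. For t=5 this gives 15.

Answer: 15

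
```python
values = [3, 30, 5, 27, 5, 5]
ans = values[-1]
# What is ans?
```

Trace:
`values = [3, 30, 5, 27, 5, 5]` → values = [3, 30, 5, 27, 5, 5]
`ans = values[-1]` → ans = 5
So ans = 5

Answer: 5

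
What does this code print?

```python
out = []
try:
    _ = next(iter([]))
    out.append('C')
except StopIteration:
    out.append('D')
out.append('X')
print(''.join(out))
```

Execution trace: 'D' (except StopIteration) → 'X' (after the try/except). Output: DX

Answer: DX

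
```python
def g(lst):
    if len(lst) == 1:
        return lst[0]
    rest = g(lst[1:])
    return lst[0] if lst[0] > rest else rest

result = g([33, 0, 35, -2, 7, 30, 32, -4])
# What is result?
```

Recursive max over [33, 0, 35, -2, 7, 30, 32, -4] = 35

Answer: 35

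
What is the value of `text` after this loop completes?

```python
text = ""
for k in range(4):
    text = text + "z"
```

Repeat 'z' 4 times
`text` takes the values: "" → "z" → "zz" → "zzz" → "zzzz"

Answer: "zzzz"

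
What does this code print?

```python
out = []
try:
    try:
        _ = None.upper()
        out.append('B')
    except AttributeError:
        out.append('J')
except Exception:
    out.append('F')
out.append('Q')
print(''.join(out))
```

Execution trace: 'J' (inner except AttributeError) → 'Q' (after the try/except). Output: JQ

Answer: JQ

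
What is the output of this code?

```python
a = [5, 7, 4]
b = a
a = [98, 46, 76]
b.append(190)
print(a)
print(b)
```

Key concept: rebinding vs mutation: a is rebound to a new list, b still points at the original.
Step by step:
`a = [5, 7, 4]` → a = [5, 7, 4]
`b = a` → b = [5, 7, 4] (same object as a)
`a = [98, 46, 76]` → a = [98, 46, 76]
`b.append(190)` → b = [5, 7, 4, 190]
`print(a)` → prints [98, 46, 76]
`print(b)` → prints [5, 7, 4, 190]

Answer:
[98, 46, 76]
[5, 7, 4, 190]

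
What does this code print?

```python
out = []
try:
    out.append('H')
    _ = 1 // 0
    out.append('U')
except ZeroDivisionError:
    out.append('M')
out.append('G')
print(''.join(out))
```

Execution trace: 'H' (try body) → 'M' (except ZeroDivisionError) → 'G' (after the try/except). Output: HMG

Answer: HMG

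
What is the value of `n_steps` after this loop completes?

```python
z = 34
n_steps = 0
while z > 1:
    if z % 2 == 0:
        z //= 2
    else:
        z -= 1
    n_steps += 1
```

Steps to reduce 34 to 1
`n_steps` takes the values: 0 → 1 → 2 → 3 → 4 → 5 → 6

Answer: 6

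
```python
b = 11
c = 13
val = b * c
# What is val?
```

Trace:
`b = 11` → b = 11
`c = 13` → c = 13
`val = b * c` → val = 143
So val = 143

Answer: 143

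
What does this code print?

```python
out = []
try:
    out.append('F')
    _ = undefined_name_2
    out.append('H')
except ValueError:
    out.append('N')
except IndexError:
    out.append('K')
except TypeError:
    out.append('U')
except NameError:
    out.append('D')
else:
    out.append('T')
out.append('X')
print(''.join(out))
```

Execution trace: 'F' (try body) → 'D' (except NameError) → 'X' (after the try/except). Output: FDX

Answer: FDX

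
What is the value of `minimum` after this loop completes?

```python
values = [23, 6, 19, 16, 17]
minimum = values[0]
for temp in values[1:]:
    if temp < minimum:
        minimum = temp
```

Minimum of [23, 6, 19, 16, 17]
`minimum` takes the values: 23 → 6

Answer: 6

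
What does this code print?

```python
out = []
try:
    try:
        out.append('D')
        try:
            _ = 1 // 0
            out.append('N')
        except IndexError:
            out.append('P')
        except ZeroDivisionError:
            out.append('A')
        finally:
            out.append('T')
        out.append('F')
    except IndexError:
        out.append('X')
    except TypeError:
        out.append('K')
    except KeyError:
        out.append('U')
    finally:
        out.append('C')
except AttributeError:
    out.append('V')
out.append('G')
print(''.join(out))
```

Execution trace: 'D' (try body) → 'A' (inner except ZeroDivisionError) → 'T' (inner finally) → 'F' (try body, no exception) → 'C' (finally) → 'G' (after the try/except). Output: DATFCG

Answer: DATFCG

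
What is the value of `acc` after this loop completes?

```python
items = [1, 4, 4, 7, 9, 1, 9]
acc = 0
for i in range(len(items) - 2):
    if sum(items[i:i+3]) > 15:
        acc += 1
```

Count windows with sum > 15
`acc` takes the values: 0 → 1 → 2 → 3

Answer: 3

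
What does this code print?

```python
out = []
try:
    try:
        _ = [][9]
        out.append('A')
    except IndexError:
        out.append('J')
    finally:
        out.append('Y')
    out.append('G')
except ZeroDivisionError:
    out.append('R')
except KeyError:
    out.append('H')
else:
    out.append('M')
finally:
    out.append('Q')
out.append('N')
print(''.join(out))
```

Execution trace: 'J' (inner except IndexError) → 'Y' (inner finally) → 'G' (try body, no exception) → 'M' (else) → 'Q' (finally) → 'N' (after the try/except). Output: JYGMQN

Answer: JYGMQN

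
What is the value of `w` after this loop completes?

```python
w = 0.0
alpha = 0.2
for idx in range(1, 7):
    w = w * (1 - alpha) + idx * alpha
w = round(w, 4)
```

Moving average with lr=0.2
`w` takes the values: 0.0 → 0.2 → 0.56 → 1.048 → 1.6384 → 2.31072 → 3.048576 → 3.0486

Answer: 3.0486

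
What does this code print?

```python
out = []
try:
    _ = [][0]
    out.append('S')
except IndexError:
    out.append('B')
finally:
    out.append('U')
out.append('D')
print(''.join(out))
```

Execution trace: 'B' (except IndexError) → 'U' (finally) → 'D' (after the try/except). Output: BUD

Answer: BUD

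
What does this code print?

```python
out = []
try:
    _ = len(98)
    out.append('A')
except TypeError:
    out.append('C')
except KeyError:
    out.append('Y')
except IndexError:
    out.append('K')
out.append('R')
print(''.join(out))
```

Execution trace: 'C' (except TypeError) → 'R' (after the try/except). Output: CR

Answer: CR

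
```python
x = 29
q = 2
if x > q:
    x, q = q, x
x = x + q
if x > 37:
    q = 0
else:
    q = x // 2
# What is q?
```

Trace:
`x = 29` → x = 29
`q = 2` → q = 2
`if x > q: ...` → x > q is True → x = 2; q = 29
`x = x + q` → x = 31
`if x > 37: ...` → x > 37 is False, take else branch → q = 15
So q = 15

Answer: 15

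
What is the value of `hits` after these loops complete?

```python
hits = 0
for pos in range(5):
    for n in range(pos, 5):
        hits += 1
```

Upper triangle: 5 + 4 + ... + 1
`hits` takes the values: 0 → 1 → 2 → 3 → 4 → 5 → 6 → 7 → 8 → 9 → 10 → 11 → 12 → 13 → 14 → 15

Answer: 15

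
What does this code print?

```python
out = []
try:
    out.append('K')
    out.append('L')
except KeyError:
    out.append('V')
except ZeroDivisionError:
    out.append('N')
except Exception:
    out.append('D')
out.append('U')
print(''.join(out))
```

Execution trace: 'K' (try body) → 'L' (try body, no exception) → 'U' (after the try/except). Output: KLU

Answer: KLU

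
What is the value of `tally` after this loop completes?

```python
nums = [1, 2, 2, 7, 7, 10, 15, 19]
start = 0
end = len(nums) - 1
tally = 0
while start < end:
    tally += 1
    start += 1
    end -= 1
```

Iterations until pointers meet (list length 8)
`tally` takes the values: 0 → 1 → 2 → 3 → 4

Answer: 4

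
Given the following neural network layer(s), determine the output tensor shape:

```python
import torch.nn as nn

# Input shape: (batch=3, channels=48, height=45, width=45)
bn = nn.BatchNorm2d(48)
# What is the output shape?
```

Input: (3, 48, 45, 45) -> Output: (3, 48, 45, 45)

Answer: (3, 48, 45, 45)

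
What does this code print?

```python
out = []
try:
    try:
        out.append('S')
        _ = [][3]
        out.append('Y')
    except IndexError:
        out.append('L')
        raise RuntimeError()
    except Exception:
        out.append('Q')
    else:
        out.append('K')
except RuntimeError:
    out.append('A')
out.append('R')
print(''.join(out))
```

Execution trace: 'S' (inner try body) → 'L' (inner except IndexError) → 'A' (outer except RuntimeError) → 'R' (after the try/except). Output: SLAR

Answer: SLAR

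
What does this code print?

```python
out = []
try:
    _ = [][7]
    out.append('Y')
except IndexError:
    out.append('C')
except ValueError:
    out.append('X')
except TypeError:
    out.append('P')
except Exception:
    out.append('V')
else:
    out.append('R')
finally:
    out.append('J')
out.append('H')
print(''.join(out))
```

Execution trace: 'C' (except IndexError) → 'J' (finally) → 'H' (after the try/except). Output: CJH

Answer: CJH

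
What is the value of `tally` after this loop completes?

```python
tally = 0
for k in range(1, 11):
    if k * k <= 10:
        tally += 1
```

Count numbers where k² ≤ 10
`tally` takes the values: 0 → 1 → 2 → 3

Answer: 3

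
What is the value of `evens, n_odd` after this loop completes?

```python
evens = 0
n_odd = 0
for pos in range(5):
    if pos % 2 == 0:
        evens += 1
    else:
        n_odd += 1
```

Count evens and odds in range(5)
`evens, n_odd` takes the values: (0, 0) → (1, 0) → (1, 1) → (2, 1) → (2, 2) → (3, 2)

Answer: 3, 2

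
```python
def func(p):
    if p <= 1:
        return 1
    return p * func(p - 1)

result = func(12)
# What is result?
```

func(12) = 12 * 11 * 10 * 9 * 8 * 7 * 6 * 5 * 4 * 3 * 2 * 1 = 479001600

Answer: 479001600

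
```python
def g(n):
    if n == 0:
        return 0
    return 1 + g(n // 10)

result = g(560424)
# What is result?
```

Count of digits of 560424: 6

Answer: 6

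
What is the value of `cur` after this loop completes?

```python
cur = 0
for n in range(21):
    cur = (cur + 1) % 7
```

Increment mod 7, 21 times = 0
`cur` takes the values: 0 → 1 → 2 → 3 → 4 → 5 → 6 → 0 → 1 → 2 → 3 → 4 → 5 → 6 → 0 → 1 → 2 → 3 → 4 → 5 → 6 → 0

Answer: 0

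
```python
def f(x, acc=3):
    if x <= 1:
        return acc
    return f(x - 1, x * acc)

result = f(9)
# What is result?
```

Accumulator trace (n, acc): (9, 3) -> (8, 27) -> (7, 216) -> (6, 1512) -> (5, 9072) -> (4, 45360) -> (3, 181440) -> (2, 544320) -> (1, 1088640) -> return 1088640

Answer: 1088640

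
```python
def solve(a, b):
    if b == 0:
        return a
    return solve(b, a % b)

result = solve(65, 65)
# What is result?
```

solve(65, 65) -> solve(65, 0) -> 65

Answer: 65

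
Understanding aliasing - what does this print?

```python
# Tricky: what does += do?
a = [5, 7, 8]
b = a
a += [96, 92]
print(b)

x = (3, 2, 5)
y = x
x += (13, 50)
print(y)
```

Key concept: += behavior differs for mutable vs immutable.
Step by step:
`a = [5, 7, 8]` → a = [5, 7, 8]
`b = a` → b = [5, 7, 8] (same object as a)
`a += [96, 92]` → a = [5, 7, 8, 96, 92] (same object as b); b = [5, 7, 8, 96, 92] (same object as a)
`print(b)` → prints [5, 7, 8, 96, 92]
`x = (3, 2, 5)` → x = (3, 2, 5)
`y = x` → y = (3, 2, 5)
`x += (13, 50)` → x = (3, 2, 5, 13, 50)
`print(y)` → prints (3, 2, 5)

Answer:
[5, 7, 8, 96, 92]
(3, 2, 5)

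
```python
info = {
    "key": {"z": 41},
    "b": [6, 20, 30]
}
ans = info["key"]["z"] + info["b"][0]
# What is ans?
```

Trace:
`info = { ...` → info = {'key': {'z': 41}, 'b': [6, 20, 30]}
`ans = info["key"]["z"] + info["b"][0]` → ans = 47
So ans = 47

Answer: 47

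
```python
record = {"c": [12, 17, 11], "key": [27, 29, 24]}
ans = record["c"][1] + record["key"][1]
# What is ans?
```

Trace:
`record = {"c": [12, 17, 11], "key": [27, 29, 24]}` → record = {'c': [12, 17, 11], 'key': [27, 29, 24]}
`ans = record["c"][1] + record["key"][1]` → ans = 46
So ans = 46

Answer: 46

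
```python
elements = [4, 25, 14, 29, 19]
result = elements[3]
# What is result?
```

Trace:
`elements = [4, 25, 14, 29, 19]` → elements = [4, 25, 14, 29, 19]
`result = elements[3]` → result = 29
So result = 29

Answer: 29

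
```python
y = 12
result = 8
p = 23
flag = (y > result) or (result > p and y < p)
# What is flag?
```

Trace:
`y = 12` → y = 12
`result = 8` → result = 8
`p = 23` → p = 23
`flag = (y > result) or (result > p and y < p)` → flag = True
So flag = True

Answer: True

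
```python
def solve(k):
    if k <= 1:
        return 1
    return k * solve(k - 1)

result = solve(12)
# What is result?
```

solve(12) = 12 * 11 * 10 * 9 * 8 * 7 * 6 * 5 * 4 * 3 * 2 * 1 = 479001600

Answer: 479001600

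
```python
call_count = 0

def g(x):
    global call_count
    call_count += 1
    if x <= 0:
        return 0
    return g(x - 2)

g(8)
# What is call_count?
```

Linear recursion stepping by 2: 5 calls from x=8 down to ≤0.

Answer: 5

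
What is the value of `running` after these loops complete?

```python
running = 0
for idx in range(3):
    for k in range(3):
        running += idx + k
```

Sum of all idx+k for idx,k in 3x3
`running` takes the values: 0 → 1 → 3 → 4 → 6 → 9 → 11 → 14 → 18

Answer: 18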